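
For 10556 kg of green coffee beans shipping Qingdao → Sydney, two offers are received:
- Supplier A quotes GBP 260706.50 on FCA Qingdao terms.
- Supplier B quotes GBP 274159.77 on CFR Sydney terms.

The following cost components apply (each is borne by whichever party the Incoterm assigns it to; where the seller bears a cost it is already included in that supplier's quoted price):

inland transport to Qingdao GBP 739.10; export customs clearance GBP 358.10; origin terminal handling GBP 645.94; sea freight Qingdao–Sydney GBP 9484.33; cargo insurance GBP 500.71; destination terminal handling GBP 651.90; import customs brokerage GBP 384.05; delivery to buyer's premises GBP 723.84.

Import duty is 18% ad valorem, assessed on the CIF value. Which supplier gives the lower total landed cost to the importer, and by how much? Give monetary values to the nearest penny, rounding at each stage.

Supplier A (FCA):
CIF value = FCA price + origin terminal + freight + insurance = 260706.50 + 645.94 + 9484.33 + 500.71 = 271337.48
Import duty = 271337.48 × 18% = 48840.75
Buyer bears (A): 645.94 + 9484.33 + 500.71 + 651.90 + 384.05 + 723.84 = 12390.77
Landed cost (A) = invoice 260706.50 + 12390.77 + duty 48840.75 = 321938.02
Supplier B (CFR):
CIF value = CFR price + insurance = 274159.77 + 500.71 = 274660.48
Import duty = 274660.48 × 18% = 49438.89
Buyer bears (B): 500.71 + 651.90 + 384.05 + 723.84 = 2260.50
Landed cost (B) = invoice 274159.77 + 2260.50 + duty 49438.89 = 325859.16
Difference = |321938.02 − 325859.16| = 3921.14

Supplier A is cheaper by GBP 3921.14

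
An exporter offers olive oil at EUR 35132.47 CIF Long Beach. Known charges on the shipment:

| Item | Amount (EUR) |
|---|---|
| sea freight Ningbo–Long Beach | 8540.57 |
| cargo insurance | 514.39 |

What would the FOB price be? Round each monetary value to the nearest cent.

From CIF to FOB, the seller no longer bears: freight, insurance.
FOB price = 35132.47 − 8540.57 − 514.39 = 26077.51

FOB price: EUR 26077.51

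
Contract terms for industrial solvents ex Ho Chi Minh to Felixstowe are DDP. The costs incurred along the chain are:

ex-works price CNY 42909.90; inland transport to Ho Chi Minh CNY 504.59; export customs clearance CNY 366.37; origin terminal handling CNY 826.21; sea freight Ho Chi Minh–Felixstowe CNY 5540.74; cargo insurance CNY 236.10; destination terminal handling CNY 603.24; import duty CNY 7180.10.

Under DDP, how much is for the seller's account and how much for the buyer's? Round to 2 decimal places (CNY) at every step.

DDP: the seller bears all costs including import duty.
Seller's account: goods 42909.90 + inland to port 504.59 + export clearance 366.37 + origin terminal 826.21 + freight 5540.74 + insurance 236.10 + destination terminal 603.24 + duty 7180.10 = 58167.25
Buyer's account: 0.00

Seller: CNY 58167.25; buyer: CNY 0.00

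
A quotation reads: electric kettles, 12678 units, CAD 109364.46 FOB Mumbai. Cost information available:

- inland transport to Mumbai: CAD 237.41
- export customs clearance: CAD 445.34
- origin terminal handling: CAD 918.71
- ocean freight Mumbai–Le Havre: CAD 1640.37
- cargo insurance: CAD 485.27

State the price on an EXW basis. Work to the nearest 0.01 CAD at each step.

Not relevant to the conversion: insurance, freight — on the buyer under both terms; not part of either seller's price.
From FOB to EXW, the seller no longer bears: inland to port, export clearance, origin terminal.
EXW price = 109364.46 − 237.41 − 445.34 − 918.71 = 107763.00

EXW price: CAD 107763.00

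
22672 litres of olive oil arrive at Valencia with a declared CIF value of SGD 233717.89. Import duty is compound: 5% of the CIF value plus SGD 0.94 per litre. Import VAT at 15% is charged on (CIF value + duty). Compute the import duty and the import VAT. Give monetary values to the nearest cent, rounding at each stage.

Import duty: SGD 32997.57; import VAT: SGD 40007.32

Ad valorem component: 233717.89 × 5% = 11685.89
Specific component: 22672 × 0.94 = 21311.68
Import duty = 11685.89 + 21311.68 = 32997.57
VAT base = CIF + duty = 233717.89 + 32997.57 = 266715.46
Import VAT = 266715.46 × 15% = 40007.32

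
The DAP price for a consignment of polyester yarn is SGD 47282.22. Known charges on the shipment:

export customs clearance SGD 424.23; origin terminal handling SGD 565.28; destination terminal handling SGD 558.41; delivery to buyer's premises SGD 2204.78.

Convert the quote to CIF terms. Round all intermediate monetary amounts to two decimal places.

CIF price: SGD 44519.03

Not relevant to the conversion: origin terminal, export clearance — on the seller under both DAP and CIF; already in the DAP price and stays in the CIF price.
From DAP to CIF, the seller no longer bears: destination terminal, delivery.
CIF price = 47282.22 − 558.41 − 2204.78 = 44519.03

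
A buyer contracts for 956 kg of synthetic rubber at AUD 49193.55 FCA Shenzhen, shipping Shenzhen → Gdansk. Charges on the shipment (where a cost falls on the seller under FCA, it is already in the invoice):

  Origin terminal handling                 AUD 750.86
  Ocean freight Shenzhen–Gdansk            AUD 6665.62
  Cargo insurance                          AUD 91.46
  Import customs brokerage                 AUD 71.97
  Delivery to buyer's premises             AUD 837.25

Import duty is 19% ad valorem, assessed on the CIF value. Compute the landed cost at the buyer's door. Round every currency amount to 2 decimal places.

FCA: the seller delivers export-cleared goods to the carrier; the buyer bears costs from that point.
CIF value = FCA price + origin terminal + freight + insurance = 49193.55 + 750.86 + 6665.62 + 91.46 = 56701.49
Import duty = 56701.49 × 19% = 10773.28
Buyer bears: origin terminal 750.86 + freight 6665.62 + insurance 91.46 + brokerage 71.97 + delivery 837.25 + duty 10773.28 = 19190.44
Landed cost = invoice 49193.55 + 19190.44 = 68383.99

Total landed cost: AUD 68383.99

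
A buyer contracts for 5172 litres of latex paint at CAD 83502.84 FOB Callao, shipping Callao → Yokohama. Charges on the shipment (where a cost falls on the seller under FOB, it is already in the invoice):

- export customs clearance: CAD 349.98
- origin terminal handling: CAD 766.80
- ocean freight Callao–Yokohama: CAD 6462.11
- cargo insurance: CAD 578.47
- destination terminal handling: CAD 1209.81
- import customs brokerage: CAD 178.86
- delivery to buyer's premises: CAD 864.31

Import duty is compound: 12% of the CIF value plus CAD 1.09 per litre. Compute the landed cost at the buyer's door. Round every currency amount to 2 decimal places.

Total landed cost: CAD 109299.09

FOB: the seller bears costs until goods are on board at the origin port; the buyer bears freight, insurance and all costs thereafter.
Already in the invoice (seller's account under FOB): export clearance, origin terminal — exclude.
CIF value = FOB price + freight + insurance = 83502.84 + 6462.11 + 578.47 = 90543.42
Ad valorem component: 90543.42 × 12% = 10865.21
Specific component: 5172 × 1.09 = 5637.48
Import duty = 10865.21 + 5637.48 = 16502.69
Buyer bears: freight 6462.11 + insurance 578.47 + destination terminal 1209.81 + brokerage 178.86 + delivery 864.31 + duty 16502.69 = 25796.25
Landed cost = invoice 83502.84 + 25796.25 = 109299.09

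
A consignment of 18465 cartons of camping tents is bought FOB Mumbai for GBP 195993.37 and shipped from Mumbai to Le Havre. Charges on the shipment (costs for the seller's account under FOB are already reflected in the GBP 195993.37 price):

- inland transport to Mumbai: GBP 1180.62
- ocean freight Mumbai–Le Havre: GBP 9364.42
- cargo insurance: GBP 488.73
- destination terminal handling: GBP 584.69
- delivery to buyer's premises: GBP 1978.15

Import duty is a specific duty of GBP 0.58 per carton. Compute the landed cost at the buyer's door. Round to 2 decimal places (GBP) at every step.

Total landed cost: GBP 219119.06

FOB: the seller bears costs until goods are on board at the origin port; the buyer bears freight, insurance and all costs thereafter.
Already in the invoice (seller's account under FOB): inland to port — exclude.
CIF value = FOB price + freight + insurance = 195993.37 + 9364.42 + 488.73 = 205846.52
Import duty = 18465 × 0.58 = 10709.70
Buyer bears: freight 9364.42 + insurance 488.73 + destination terminal 584.69 + delivery 1978.15 + duty 10709.70 = 23125.69
Landed cost = invoice 195993.37 + 23125.69 = 219119.06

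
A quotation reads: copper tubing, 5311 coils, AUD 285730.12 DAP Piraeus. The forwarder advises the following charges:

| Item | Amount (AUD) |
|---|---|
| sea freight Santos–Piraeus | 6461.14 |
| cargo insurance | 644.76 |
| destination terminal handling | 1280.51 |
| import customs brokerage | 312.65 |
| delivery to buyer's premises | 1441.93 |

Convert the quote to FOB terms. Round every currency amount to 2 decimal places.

FOB price: AUD 275901.78

Not relevant to the conversion: brokerage — on the buyer under both terms; not part of either seller's price.
From DAP to FOB, the seller no longer bears: freight, insurance, destination terminal, delivery.
FOB price = 285730.12 − 6461.14 − 644.76 − 1280.51 − 1441.93 = 275901.78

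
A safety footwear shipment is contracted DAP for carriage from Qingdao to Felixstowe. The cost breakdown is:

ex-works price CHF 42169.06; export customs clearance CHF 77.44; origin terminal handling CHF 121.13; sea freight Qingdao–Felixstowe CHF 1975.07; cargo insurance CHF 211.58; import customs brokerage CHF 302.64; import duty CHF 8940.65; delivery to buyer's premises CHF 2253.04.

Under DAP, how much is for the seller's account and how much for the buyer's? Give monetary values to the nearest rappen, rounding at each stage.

DAP: the seller bears all costs to the named destination except import duty and clearance.
Seller's account: goods 42169.06 + export clearance 77.44 + origin terminal 121.13 + freight 1975.07 + insurance 211.58 + delivery 2253.04 = 46807.32
Buyer's account: brokerage 302.64 + duty 8940.65 = 9243.29

Seller: CHF 46807.32; buyer: CHF 9243.29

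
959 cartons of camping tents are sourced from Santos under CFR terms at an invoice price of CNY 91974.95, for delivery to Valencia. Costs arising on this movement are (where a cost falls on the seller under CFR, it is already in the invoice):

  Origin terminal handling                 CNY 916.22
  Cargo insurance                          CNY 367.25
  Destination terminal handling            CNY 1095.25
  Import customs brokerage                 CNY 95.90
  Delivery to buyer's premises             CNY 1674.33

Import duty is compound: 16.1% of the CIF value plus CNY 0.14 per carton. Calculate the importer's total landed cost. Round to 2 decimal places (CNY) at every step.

Total landed cost: CNY 110209.03

CFR: the seller pays costs through ocean freight to the destination port, but not insurance.
Already in the invoice (seller's account under CFR): origin terminal — exclude.
CIF value = CFR price + insurance = 91974.95 + 367.25 = 92342.20
Ad valorem component: 92342.20 × 16.1% = 14867.09
Specific component: 959 × 0.14 = 134.26
Import duty = 14867.09 + 134.26 = 15001.35
Buyer bears: insurance 367.25 + destination terminal 1095.25 + brokerage 95.90 + delivery 1674.33 + duty 15001.35 = 18234.08
Landed cost = invoice 91974.95 + 18234.08 = 110209.03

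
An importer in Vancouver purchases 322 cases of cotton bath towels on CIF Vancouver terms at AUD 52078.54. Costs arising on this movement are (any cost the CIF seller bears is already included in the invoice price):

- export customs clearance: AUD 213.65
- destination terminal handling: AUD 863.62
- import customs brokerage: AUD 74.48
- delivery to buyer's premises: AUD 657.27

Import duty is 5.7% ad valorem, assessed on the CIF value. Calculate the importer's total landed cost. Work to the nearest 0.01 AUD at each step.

CIF: the seller pays costs through ocean freight and marine insurance to the destination port.
Already in the invoice (seller's account under CIF): export clearance — exclude.
The CIF price already equals the CIF value: 52078.54
Import duty = 52078.54 × 5.7% = 2968.48
Buyer bears: destination terminal 863.62 + brokerage 74.48 + delivery 657.27 + duty 2968.48 = 4563.85
Landed cost = invoice 52078.54 + 4563.85 = 56642.39

Total landed cost: AUD 56642.39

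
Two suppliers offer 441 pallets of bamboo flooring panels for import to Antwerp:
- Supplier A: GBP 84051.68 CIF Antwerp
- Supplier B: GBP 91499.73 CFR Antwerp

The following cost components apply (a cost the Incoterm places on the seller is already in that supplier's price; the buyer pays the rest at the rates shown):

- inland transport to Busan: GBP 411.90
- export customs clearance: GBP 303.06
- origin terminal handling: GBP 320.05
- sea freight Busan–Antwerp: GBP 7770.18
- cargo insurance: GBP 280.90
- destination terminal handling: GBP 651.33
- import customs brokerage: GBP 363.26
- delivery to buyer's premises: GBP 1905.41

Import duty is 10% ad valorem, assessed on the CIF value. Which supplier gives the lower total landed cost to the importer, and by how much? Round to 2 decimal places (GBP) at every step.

Supplier A is cheaper by GBP 8501.84

Supplier A (CIF):
The CIF price already equals the CIF value: 84051.68
Import duty = 84051.68 × 10% = 8405.17
Buyer bears (A): 651.33 + 363.26 + 1905.41 = 2920.00
Landed cost (A) = invoice 84051.68 + 2920.00 + duty 8405.17 = 95376.85
Supplier B (CFR):
CIF value = CFR price + insurance = 91499.73 + 280.90 = 91780.63
Import duty = 91780.63 × 10% = 9178.06
Buyer bears (B): 280.90 + 651.33 + 363.26 + 1905.41 = 3200.90
Landed cost (B) = invoice 91499.73 + 3200.90 + duty 9178.06 = 103878.69
Difference = |95376.85 − 103878.69| = 8501.84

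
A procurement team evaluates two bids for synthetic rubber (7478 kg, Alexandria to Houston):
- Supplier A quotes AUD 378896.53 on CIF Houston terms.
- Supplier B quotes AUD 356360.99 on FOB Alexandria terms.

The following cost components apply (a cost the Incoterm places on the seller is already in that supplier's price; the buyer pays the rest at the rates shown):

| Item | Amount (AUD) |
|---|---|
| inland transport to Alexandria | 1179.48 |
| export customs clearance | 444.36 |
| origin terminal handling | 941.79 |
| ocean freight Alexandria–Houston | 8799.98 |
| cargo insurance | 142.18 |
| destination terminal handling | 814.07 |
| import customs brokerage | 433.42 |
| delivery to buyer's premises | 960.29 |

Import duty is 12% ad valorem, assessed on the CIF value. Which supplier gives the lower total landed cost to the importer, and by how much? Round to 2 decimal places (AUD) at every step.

Supplier A (CIF):
The CIF price already equals the CIF value: 378896.53
Import duty = 378896.53 × 12% = 45467.58
Buyer bears (A): 814.07 + 433.42 + 960.29 = 2207.78
Landed cost (A) = invoice 378896.53 + 2207.78 + duty 45467.58 = 426571.89
Supplier B (FOB):
CIF value = FOB price + freight + insurance = 356360.99 + 8799.98 + 142.18 = 365303.15
Import duty = 365303.15 × 12% = 43836.38
Buyer bears (B): 8799.98 + 142.18 + 814.07 + 433.42 + 960.29 = 11149.94
Landed cost (B) = invoice 356360.99 + 11149.94 + duty 43836.38 = 411347.31
Difference = |426571.89 − 411347.31| = 15224.58

Supplier B is cheaper by AUD 15224.58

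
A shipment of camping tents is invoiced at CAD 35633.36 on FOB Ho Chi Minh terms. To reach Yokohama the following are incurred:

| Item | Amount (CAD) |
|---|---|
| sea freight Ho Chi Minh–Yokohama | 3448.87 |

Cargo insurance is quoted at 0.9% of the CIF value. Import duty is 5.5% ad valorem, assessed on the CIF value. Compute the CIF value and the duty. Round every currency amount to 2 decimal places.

Let C be the CIF value. C = FOB price + freight + 0.9% × C
C − 0.9% × C = 35633.36 + 3448.87
0.991 × C = 39082.23
C = 39082.23 / 0.991 = 39437.16
Insurance premium = 0.9% × 39437.16 = 354.93
Import duty = 39437.16 × 5.5% = 2169.04

CIF value: CAD 39437.16; import duty: CAD 2169.04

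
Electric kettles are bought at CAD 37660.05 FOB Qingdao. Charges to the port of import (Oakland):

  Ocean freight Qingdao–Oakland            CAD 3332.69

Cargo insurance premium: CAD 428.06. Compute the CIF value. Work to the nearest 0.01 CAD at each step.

CIF value: CAD 41420.80

CIF = FOB price + freight + insurance
CIF = 37660.05 + 3332.69 + 428.06 = 41420.80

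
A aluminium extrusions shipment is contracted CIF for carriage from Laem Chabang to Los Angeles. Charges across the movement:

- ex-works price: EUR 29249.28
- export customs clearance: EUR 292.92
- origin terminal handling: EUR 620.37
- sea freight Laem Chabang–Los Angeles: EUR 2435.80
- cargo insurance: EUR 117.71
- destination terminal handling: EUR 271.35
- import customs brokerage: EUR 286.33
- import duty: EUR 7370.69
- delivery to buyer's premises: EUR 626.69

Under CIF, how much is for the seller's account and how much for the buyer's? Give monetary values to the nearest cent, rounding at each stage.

CIF: the seller pays costs through ocean freight and marine insurance to the destination port.
Seller's account: goods 29249.28 + export clearance 292.92 + origin terminal 620.37 + freight 2435.80 + insurance 117.71 = 32716.08
Buyer's account: destination terminal 271.35 + brokerage 286.33 + duty 7370.69 + delivery 626.69 = 8555.06

Seller: EUR 32716.08; buyer: EUR 8555.06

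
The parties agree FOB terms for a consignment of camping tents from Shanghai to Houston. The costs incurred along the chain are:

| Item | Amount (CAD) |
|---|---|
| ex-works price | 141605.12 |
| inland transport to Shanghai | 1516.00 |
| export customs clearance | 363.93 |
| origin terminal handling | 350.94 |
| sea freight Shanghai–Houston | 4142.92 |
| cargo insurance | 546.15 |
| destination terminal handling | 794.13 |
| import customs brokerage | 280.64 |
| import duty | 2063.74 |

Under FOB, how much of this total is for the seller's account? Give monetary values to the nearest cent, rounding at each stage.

FOB: the seller bears costs until goods are on board at the origin port; the buyer bears freight, insurance and all costs thereafter.
Seller's account: goods 141605.12 + inland to port 1516.00 + export clearance 363.93 + origin terminal 350.94 = 143835.99
Buyer's account: freight 4142.92 + insurance 546.15 + destination terminal 794.13 + brokerage 280.64 + duty 2063.74 = 7827.58

Seller's account: CAD 143835.99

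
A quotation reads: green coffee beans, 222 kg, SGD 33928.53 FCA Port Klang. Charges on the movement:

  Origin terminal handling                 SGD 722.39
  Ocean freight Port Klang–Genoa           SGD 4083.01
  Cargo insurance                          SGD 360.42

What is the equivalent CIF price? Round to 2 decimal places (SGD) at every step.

CIF price: SGD 39094.35

From FCA to CIF, the seller additionally bears: origin terminal, freight, insurance.
CIF price = 33928.53 + 722.39 + 4083.01 + 360.42 = 39094.35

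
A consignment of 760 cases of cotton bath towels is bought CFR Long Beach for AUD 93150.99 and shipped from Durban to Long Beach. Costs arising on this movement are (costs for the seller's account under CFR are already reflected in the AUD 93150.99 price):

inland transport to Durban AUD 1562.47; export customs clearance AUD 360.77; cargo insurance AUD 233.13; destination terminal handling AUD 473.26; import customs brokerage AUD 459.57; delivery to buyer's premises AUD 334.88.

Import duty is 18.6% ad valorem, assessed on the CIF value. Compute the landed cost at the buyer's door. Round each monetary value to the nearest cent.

Total landed cost: AUD 112021.28

CFR: the seller pays costs through ocean freight to the destination port, but not insurance.
Already in the invoice (seller's account under CFR): inland to port, export clearance — exclude.
CIF value = CFR price + insurance = 93150.99 + 233.13 = 93384.12
Import duty = 93384.12 × 18.6% = 17369.45
Buyer bears: insurance 233.13 + destination terminal 473.26 + brokerage 459.57 + delivery 334.88 + duty 17369.45 = 18870.29
Landed cost = invoice 93150.99 + 18870.29 = 112021.28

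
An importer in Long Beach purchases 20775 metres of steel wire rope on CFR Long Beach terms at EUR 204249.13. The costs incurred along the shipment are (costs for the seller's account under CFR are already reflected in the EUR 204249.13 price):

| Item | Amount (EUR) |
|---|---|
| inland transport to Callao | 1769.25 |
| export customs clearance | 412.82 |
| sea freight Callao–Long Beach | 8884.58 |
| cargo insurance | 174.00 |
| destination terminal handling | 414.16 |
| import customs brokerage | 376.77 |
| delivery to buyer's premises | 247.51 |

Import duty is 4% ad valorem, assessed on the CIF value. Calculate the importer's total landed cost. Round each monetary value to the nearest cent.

CFR: the seller pays costs through ocean freight to the destination port, but not insurance.
Already in the invoice (seller's account under CFR): inland to port, export clearance, freight — exclude.
CIF value = CFR price + insurance = 204249.13 + 174.00 = 204423.13
Import duty = 204423.13 × 4% = 8176.93
Buyer bears: insurance 174.00 + destination terminal 414.16 + brokerage 376.77 + delivery 247.51 + duty 8176.93 = 9389.37
Landed cost = invoice 204249.13 + 9389.37 = 213638.50

Total landed cost: EUR 213638.50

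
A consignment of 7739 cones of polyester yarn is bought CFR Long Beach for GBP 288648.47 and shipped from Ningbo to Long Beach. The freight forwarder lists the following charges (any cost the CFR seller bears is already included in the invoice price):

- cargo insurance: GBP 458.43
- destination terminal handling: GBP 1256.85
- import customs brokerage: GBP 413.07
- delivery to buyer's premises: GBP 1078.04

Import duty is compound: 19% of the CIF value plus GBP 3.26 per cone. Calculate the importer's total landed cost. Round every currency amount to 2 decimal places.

CFR: the seller pays costs through ocean freight to the destination port, but not insurance.
CIF value = CFR price + insurance = 288648.47 + 458.43 = 289106.90
Ad valorem component: 289106.90 × 19% = 54930.31
Specific component: 7739 × 3.26 = 25229.14
Import duty = 54930.31 + 25229.14 = 80159.45
Buyer bears: insurance 458.43 + destination terminal 1256.85 + brokerage 413.07 + delivery 1078.04 + duty 80159.45 = 83365.84
Landed cost = invoice 288648.47 + 83365.84 = 372014.31

Total landed cost: GBP 372014.31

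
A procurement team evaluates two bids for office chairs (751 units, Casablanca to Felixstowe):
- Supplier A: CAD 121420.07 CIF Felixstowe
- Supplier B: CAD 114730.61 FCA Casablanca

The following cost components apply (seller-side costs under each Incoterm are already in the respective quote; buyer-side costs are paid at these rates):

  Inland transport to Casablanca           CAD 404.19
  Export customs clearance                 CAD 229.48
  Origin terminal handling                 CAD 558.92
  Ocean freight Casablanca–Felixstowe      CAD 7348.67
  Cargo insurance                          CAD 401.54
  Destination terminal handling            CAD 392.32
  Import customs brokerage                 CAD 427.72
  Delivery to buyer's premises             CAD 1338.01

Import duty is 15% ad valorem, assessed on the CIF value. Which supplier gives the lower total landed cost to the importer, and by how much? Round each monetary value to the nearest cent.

Supplier A (CIF):
The CIF price already equals the CIF value: 121420.07
Import duty = 121420.07 × 15% = 18213.01
Buyer bears (A): 392.32 + 427.72 + 1338.01 = 2158.05
Landed cost (A) = invoice 121420.07 + 2158.05 + duty 18213.01 = 141791.13
Supplier B (FCA):
CIF value = FCA price + origin terminal + freight + insurance = 114730.61 + 558.92 + 7348.67 + 401.54 = 123039.74
Import duty = 123039.74 × 15% = 18455.96
Buyer bears (B): 558.92 + 7348.67 + 401.54 + 392.32 + 427.72 + 1338.01 = 10467.18
Landed cost (B) = invoice 114730.61 + 10467.18 + duty 18455.96 = 143653.75
Difference = |141791.13 − 143653.75| = 1862.62

Supplier A is cheaper by CAD 1862.62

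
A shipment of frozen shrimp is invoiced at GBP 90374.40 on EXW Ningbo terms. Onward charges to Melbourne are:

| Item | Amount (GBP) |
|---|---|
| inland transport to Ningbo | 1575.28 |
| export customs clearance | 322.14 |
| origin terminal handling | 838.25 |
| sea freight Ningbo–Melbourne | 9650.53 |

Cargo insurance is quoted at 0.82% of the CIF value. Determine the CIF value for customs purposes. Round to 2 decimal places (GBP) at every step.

CIF value: GBP 103610.20

Let C be the CIF value. C = EXW price + pre-shipment costs + freight + 0.82% × C
C − 0.82% × C = 90374.40 + 1575.28 + 322.14 + 838.25 + 9650.53
0.9918 × C = 102760.60
C = 102760.60 / 0.9918 = 103610.20
Insurance premium = 0.82% × 103610.20 = 849.60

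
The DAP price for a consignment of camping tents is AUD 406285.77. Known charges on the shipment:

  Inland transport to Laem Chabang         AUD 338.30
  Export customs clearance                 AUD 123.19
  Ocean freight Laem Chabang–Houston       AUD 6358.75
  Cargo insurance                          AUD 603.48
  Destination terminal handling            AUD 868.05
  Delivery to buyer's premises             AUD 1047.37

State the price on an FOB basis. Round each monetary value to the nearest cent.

FOB price: AUD 397408.12

Not relevant to the conversion: export clearance, inland to port — on the seller under both DAP and FOB; already in the DAP price and stays in the FOB price.
From DAP to FOB, the seller no longer bears: freight, insurance, destination terminal, delivery.
FOB price = 406285.77 − 6358.75 − 603.48 − 868.05 − 1047.37 = 397408.12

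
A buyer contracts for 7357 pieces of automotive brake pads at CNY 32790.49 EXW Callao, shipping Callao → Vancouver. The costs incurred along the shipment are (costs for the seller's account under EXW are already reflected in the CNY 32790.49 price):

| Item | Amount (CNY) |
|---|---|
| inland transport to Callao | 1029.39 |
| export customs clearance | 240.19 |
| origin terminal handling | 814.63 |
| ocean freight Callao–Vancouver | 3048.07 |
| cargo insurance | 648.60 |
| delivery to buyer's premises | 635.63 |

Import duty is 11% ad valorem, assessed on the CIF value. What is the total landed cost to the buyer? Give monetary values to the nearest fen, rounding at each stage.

Total landed cost: CNY 43449.85

EXW: the seller makes goods available at their premises; the buyer bears all onward costs.
CIF value = EXW price + inland to port + export clearance + origin terminal + freight + insurance = 32790.49 + 1029.39 + 240.19 + 814.63 + 3048.07 + 648.60 = 38571.37
Import duty = 38571.37 × 11% = 4242.85
Buyer bears: inland to port 1029.39 + export clearance 240.19 + origin terminal 814.63 + freight 3048.07 + insurance 648.60 + delivery 635.63 + duty 4242.85 = 10659.36
Landed cost = invoice 32790.49 + 10659.36 = 43449.85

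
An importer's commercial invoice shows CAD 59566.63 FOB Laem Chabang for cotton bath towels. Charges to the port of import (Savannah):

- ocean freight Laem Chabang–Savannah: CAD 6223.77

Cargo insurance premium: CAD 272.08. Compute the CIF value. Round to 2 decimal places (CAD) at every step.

CIF = FOB price + freight + insurance
CIF = 59566.63 + 6223.77 + 272.08 = 66062.48

CIF value: CAD 66062.48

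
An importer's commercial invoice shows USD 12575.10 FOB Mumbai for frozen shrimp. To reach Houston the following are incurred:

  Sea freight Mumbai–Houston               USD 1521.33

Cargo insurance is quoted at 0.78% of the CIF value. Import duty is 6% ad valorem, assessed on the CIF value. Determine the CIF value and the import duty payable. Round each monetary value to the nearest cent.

CIF value: USD 14207.25; import duty: USD 852.44

Let C be the CIF value. C = FOB price + freight + 0.78% × C
C − 0.78% × C = 12575.10 + 1521.33
0.9922 × C = 14096.43
C = 14096.43 / 0.9922 = 14207.25
Insurance premium = 0.78% × 14207.25 = 110.82
Import duty = 14207.25 × 6% = 852.44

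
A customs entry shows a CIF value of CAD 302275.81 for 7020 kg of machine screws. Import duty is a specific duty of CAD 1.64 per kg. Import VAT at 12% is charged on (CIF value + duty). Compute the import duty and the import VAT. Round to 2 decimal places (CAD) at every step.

Import duty = 7020 × 1.64 = 11512.80
VAT base = CIF + duty = 302275.81 + 11512.80 = 313788.61
Import VAT = 313788.61 × 12% = 37654.63

Import duty: CAD 11512.80; import VAT: CAD 37654.63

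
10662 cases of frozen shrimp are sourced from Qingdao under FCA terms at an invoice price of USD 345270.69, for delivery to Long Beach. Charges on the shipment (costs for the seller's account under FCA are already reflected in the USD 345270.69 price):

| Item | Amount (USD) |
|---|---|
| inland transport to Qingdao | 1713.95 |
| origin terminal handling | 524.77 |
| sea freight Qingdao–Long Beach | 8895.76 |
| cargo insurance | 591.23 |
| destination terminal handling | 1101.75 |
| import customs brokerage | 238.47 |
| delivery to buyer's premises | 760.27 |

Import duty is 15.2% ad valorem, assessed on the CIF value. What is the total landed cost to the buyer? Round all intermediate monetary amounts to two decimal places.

FCA: the seller delivers export-cleared goods to the carrier; the buyer bears costs from that point.
Already in the invoice (seller's account under FCA): inland to port — exclude.
CIF value = FCA price + origin terminal + freight + insurance = 345270.69 + 524.77 + 8895.76 + 591.23 = 355282.45
Import duty = 355282.45 × 15.2% = 54002.93
Buyer bears: origin terminal 524.77 + freight 8895.76 + insurance 591.23 + destination terminal 1101.75 + brokerage 238.47 + delivery 760.27 + duty 54002.93 = 66115.18
Landed cost = invoice 345270.69 + 66115.18 = 411385.87

Total landed cost: USD 411385.87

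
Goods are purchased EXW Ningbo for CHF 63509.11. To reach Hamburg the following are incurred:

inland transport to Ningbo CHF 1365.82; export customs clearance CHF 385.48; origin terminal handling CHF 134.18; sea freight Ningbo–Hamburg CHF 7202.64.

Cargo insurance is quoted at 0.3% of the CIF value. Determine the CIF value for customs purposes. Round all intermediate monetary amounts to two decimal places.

Let C be the CIF value. C = EXW price + pre-shipment costs + freight + 0.3% × C
C − 0.3% × C = 63509.11 + 1365.82 + 385.48 + 134.18 + 7202.64
0.997 × C = 72597.23
C = 72597.23 / 0.997 = 72815.68
Insurance premium = 0.3% × 72815.68 = 218.45

CIF value: CHF 72815.68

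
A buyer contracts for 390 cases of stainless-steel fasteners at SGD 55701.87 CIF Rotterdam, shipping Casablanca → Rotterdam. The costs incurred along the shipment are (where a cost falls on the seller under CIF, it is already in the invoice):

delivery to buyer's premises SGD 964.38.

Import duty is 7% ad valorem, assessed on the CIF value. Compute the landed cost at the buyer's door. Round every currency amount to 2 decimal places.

CIF: the seller pays costs through ocean freight and marine insurance to the destination port.
The CIF price already equals the CIF value: 55701.87
Import duty = 55701.87 × 7% = 3899.13
Buyer bears: delivery 964.38 + duty 3899.13 = 4863.51
Landed cost = invoice 55701.87 + 4863.51 = 60565.38

Total landed cost: SGD 60565.38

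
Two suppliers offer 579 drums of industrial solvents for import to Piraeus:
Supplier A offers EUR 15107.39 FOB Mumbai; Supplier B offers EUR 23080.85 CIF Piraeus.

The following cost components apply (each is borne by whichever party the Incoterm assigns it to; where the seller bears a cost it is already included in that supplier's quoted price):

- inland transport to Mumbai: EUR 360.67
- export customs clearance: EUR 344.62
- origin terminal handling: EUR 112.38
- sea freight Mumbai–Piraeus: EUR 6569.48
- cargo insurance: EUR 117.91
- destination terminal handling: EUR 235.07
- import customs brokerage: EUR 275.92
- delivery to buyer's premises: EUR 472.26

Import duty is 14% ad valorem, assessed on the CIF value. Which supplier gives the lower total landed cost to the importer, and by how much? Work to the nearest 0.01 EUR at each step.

Supplier A (FOB):
CIF value = FOB price + freight + insurance = 15107.39 + 6569.48 + 117.91 = 21794.78
Import duty = 21794.78 × 14% = 3051.27
Buyer bears (A): 6569.48 + 117.91 + 235.07 + 275.92 + 472.26 = 7670.64
Landed cost (A) = invoice 15107.39 + 7670.64 + duty 3051.27 = 25829.30
Supplier B (CIF):
The CIF price already equals the CIF value: 23080.85
Import duty = 23080.85 × 14% = 3231.32
Buyer bears (B): 235.07 + 275.92 + 472.26 = 983.25
Landed cost (B) = invoice 23080.85 + 983.25 + duty 3231.32 = 27295.42
Difference = |25829.30 − 27295.42| = 1466.12

Supplier A is cheaper by EUR 1466.12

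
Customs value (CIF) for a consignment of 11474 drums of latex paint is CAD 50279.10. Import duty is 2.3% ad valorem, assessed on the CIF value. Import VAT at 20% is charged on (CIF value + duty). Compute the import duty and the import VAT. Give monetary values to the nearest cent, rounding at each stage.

Import duty: CAD 1156.42; import VAT: CAD 10287.10

Import duty = 50279.10 × 2.3% = 1156.42
VAT base = CIF + duty = 50279.10 + 1156.42 = 51435.52
Import VAT = 51435.52 × 20% = 10287.10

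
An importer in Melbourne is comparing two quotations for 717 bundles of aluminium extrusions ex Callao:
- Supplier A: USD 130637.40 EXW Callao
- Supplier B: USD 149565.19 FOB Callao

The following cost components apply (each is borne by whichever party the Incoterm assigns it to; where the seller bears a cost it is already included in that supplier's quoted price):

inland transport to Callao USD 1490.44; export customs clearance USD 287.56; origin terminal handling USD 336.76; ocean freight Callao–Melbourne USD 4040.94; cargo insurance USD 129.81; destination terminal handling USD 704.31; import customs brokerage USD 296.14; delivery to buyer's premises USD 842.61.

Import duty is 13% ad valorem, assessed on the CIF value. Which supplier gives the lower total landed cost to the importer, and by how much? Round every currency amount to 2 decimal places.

Supplier A (EXW):
CIF value = EXW price + inland to port + export clearance + origin terminal + freight + insurance = 130637.40 + 1490.44 + 287.56 + 336.76 + 4040.94 + 129.81 = 136922.91
Import duty = 136922.91 × 13% = 17799.98
Buyer bears (A): 1490.44 + 287.56 + 336.76 + 4040.94 + 129.81 + 704.31 + 296.14 + 842.61 = 8128.57
Landed cost (A) = invoice 130637.40 + 8128.57 + duty 17799.98 = 156565.95
Supplier B (FOB):
CIF value = FOB price + freight + insurance = 149565.19 + 4040.94 + 129.81 = 153735.94
Import duty = 153735.94 × 13% = 19985.67
Buyer bears (B): 4040.94 + 129.81 + 704.31 + 296.14 + 842.61 = 6013.81
Landed cost (B) = invoice 149565.19 + 6013.81 + duty 19985.67 = 175564.67
Difference = |156565.95 − 175564.67| = 18998.72

Supplier A is cheaper by USD 18998.72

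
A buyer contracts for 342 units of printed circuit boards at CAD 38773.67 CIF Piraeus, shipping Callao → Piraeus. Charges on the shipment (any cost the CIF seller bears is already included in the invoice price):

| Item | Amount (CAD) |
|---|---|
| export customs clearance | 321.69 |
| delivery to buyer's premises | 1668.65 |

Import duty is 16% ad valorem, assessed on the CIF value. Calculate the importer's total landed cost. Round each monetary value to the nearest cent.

CIF: the seller pays costs through ocean freight and marine insurance to the destination port.
Already in the invoice (seller's account under CIF): export clearance — exclude.
The CIF price already equals the CIF value: 38773.67
Import duty = 38773.67 × 16% = 6203.79
Buyer bears: delivery 1668.65 + duty 6203.79 = 7872.44
Landed cost = invoice 38773.67 + 7872.44 = 46646.11

Total landed cost: CAD 46646.11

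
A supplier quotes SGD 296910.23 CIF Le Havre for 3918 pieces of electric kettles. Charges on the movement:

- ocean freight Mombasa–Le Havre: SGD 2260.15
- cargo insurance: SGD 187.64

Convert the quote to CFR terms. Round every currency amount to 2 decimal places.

Not relevant to the conversion: freight — on the seller under both CIF and CFR; already in the CIF price and stays in the CFR price.
From CIF to CFR, the seller no longer bears: insurance.
CFR price = 296910.23 − 187.64 = 296722.59

CFR price: SGD 296722.59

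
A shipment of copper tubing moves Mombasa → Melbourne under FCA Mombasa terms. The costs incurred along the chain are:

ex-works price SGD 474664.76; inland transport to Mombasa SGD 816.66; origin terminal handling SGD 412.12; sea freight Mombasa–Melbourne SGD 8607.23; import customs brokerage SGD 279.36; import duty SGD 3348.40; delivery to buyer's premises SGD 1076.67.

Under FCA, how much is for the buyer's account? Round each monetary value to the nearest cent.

Buyer's account: SGD 13723.78

FCA: the seller delivers export-cleared goods to the carrier; the buyer bears costs from that point.
Seller's account: goods 474664.76 + inland to port 816.66 = 475481.42
Buyer's account: origin terminal 412.12 + freight 8607.23 + brokerage 279.36 + duty 3348.40 + delivery 1076.67 = 13723.78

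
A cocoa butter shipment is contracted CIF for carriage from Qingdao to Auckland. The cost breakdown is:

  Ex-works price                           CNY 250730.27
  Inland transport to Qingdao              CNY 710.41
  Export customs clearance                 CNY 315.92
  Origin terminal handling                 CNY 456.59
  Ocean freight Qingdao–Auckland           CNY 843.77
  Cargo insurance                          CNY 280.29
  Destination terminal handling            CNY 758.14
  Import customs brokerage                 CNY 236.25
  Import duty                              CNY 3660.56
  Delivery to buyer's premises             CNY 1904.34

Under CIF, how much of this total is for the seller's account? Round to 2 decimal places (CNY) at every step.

Seller's account: CNY 253337.25

CIF: the seller pays costs through ocean freight and marine insurance to the destination port.
Seller's account: goods 250730.27 + inland to port 710.41 + export clearance 315.92 + origin terminal 456.59 + freight 843.77 + insurance 280.29 = 253337.25
Buyer's account: destination terminal 758.14 + brokerage 236.25 + duty 3660.56 + delivery 1904.34 = 6559.29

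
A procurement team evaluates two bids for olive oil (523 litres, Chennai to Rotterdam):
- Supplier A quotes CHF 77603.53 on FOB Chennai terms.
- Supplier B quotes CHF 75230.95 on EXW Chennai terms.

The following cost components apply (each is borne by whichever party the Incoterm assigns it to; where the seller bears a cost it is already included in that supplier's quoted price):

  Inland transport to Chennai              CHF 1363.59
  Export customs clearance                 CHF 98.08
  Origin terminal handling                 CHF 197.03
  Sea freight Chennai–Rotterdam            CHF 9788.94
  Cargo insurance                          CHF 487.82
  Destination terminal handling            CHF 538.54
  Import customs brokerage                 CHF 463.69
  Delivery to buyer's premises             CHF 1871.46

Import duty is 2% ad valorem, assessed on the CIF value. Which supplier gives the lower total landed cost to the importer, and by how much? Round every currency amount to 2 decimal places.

Supplier B is cheaper by CHF 728.16

Supplier A (FOB):
CIF value = FOB price + freight + insurance = 77603.53 + 9788.94 + 487.82 = 87880.29
Import duty = 87880.29 × 2% = 1757.61
Buyer bears (A): 9788.94 + 487.82 + 538.54 + 463.69 + 1871.46 = 13150.45
Landed cost (A) = invoice 77603.53 + 13150.45 + duty 1757.61 = 92511.59
Supplier B (EXW):
CIF value = EXW price + inland to port + export clearance + origin terminal + freight + insurance = 75230.95 + 1363.59 + 98.08 + 197.03 + 9788.94 + 487.82 = 87166.41
Import duty = 87166.41 × 2% = 1743.33
Buyer bears (B): 1363.59 + 98.08 + 197.03 + 9788.94 + 487.82 + 538.54 + 463.69 + 1871.46 = 14809.15
Landed cost (B) = invoice 75230.95 + 14809.15 + duty 1743.33 = 91783.43
Difference = |92511.59 − 91783.43| = 728.16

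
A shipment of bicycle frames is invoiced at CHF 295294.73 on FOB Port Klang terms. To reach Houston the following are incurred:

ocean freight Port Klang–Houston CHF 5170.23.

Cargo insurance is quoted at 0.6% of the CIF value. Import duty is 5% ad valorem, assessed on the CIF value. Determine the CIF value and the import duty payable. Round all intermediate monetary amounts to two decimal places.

Let C be the CIF value. C = FOB price + freight + 0.6% × C
C − 0.6% × C = 295294.73 + 5170.23
0.994 × C = 300464.96
C = 300464.96 / 0.994 = 302278.63
Insurance premium = 0.6% × 302278.63 = 1813.67
Import duty = 302278.63 × 5% = 15113.93

CIF value: CHF 302278.63; import duty: CHF 15113.93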